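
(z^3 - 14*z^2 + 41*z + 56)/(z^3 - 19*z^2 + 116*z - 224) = (z + 1)/(z - 4)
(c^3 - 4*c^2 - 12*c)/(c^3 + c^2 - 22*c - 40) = c*(c - 6)/(c^2 - c - 20)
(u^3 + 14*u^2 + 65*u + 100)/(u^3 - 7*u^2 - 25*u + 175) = (u^2 + 9*u + 20)/(u^2 - 12*u + 35)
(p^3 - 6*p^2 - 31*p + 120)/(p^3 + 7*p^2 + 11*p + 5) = (p^2 - 11*p + 24)/(p^2 + 2*p + 1)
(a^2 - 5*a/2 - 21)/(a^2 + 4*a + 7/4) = 2*(a - 6)/(2*a + 1)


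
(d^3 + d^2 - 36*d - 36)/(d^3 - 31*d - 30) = (d + 6)/(d + 5)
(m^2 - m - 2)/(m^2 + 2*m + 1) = (m - 2)/(m + 1)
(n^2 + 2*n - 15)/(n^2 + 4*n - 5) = (n - 3)/(n - 1)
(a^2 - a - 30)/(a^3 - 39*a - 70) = (a - 6)/(a^2 - 5*a - 14)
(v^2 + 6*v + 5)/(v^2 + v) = (v + 5)/v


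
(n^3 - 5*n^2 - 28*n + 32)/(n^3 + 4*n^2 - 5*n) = (n^2 - 4*n - 32)/(n*(n + 5))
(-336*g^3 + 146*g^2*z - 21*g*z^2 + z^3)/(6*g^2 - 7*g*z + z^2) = (56*g^2 - 15*g*z + z^2)/(-g + z)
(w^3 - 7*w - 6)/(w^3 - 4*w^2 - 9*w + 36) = (w^2 + 3*w + 2)/(w^2 - w - 12)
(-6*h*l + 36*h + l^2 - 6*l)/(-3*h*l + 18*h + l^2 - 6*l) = (6*h - l)/(3*h - l)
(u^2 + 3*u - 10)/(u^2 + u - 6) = (u + 5)/(u + 3)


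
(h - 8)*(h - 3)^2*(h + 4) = h^4 - 10*h^3 + h^2 + 156*h - 288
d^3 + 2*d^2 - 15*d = d*(d - 3)*(d + 5)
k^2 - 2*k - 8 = (k - 4)*(k + 2)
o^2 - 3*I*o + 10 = (o - 5*I)*(o + 2*I)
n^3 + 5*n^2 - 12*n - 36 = (n - 3)*(n + 2)*(n + 6)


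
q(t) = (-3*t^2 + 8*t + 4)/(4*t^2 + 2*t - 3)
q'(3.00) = -0.27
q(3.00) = 0.03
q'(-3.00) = -0.46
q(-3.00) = -1.74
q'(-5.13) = -0.11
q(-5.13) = -1.26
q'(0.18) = -5.67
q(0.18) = -2.13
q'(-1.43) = -16.67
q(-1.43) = -5.85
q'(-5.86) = -0.08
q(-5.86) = -1.19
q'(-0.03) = -3.38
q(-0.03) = -1.23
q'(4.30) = -0.13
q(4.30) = -0.21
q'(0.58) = -216.43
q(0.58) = -15.43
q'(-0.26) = -2.93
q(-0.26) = -0.53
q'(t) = (8 - 6*t)/(4*t^2 + 2*t - 3) + (-8*t - 2)*(-3*t^2 + 8*t + 4)/(4*t^2 + 2*t - 3)^2 = 2*(-19*t^2 - 7*t - 16)/(16*t^4 + 16*t^3 - 20*t^2 - 12*t + 9)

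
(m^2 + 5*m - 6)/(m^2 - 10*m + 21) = (m^2 + 5*m - 6)/(m^2 - 10*m + 21)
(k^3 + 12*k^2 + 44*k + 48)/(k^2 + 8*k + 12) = k + 4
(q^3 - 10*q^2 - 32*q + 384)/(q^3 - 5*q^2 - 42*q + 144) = (q - 8)/(q - 3)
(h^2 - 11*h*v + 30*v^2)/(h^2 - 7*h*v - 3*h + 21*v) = (h^2 - 11*h*v + 30*v^2)/(h^2 - 7*h*v - 3*h + 21*v)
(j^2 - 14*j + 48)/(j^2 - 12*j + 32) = (j - 6)/(j - 4)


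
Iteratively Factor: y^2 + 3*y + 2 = (y + 2)*(y + 1)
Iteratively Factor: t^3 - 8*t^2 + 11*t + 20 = (t - 4)*(t^2 - 4*t - 5) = (t - 4)*(t + 1)*(t - 5)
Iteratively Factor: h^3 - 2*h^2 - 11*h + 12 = (h + 3)*(h^2 - 5*h + 4) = (h - 4)*(h + 3)*(h - 1)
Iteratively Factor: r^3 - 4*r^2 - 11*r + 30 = (r - 2)*(r^2 - 2*r - 15) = (r - 5)*(r - 2)*(r + 3)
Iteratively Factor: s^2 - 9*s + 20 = (s - 4)*(s - 5)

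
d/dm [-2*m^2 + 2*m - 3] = 2 - 4*m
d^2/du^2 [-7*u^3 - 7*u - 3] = -42*u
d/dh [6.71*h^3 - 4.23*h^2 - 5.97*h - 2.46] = 20.13*h^2 - 8.46*h - 5.97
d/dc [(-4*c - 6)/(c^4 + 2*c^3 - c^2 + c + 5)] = 2*(-2*c^4 - 4*c^3 + 2*c^2 - 2*c + (2*c + 3)*(4*c^3 + 6*c^2 - 2*c + 1) - 10)/(c^4 + 2*c^3 - c^2 + c + 5)^2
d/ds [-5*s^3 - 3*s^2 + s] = -15*s^2 - 6*s + 1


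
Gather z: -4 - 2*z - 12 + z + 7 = -z - 9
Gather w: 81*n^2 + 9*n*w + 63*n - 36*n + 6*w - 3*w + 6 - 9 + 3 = 81*n^2 + 27*n + w*(9*n + 3)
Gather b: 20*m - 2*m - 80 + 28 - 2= 18*m - 54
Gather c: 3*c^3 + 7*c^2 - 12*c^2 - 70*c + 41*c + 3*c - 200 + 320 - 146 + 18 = 3*c^3 - 5*c^2 - 26*c - 8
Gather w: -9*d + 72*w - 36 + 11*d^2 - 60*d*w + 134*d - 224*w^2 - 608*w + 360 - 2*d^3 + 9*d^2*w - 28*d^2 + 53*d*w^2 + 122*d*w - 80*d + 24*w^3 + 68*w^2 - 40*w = -2*d^3 - 17*d^2 + 45*d + 24*w^3 + w^2*(53*d - 156) + w*(9*d^2 + 62*d - 576) + 324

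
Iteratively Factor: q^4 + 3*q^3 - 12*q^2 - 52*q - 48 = (q + 2)*(q^3 + q^2 - 14*q - 24) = (q - 4)*(q + 2)*(q^2 + 5*q + 6) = (q - 4)*(q + 2)^2*(q + 3)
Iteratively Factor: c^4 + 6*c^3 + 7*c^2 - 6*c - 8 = (c - 1)*(c^3 + 7*c^2 + 14*c + 8) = (c - 1)*(c + 2)*(c^2 + 5*c + 4) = (c - 1)*(c + 2)*(c + 4)*(c + 1)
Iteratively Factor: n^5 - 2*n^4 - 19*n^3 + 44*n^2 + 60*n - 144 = (n + 4)*(n^4 - 6*n^3 + 5*n^2 + 24*n - 36) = (n - 2)*(n + 4)*(n^3 - 4*n^2 - 3*n + 18) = (n - 3)*(n - 2)*(n + 4)*(n^2 - n - 6) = (n - 3)*(n - 2)*(n + 2)*(n + 4)*(n - 3)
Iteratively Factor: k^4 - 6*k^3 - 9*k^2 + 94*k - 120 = (k + 4)*(k^3 - 10*k^2 + 31*k - 30) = (k - 3)*(k + 4)*(k^2 - 7*k + 10) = (k - 5)*(k - 3)*(k + 4)*(k - 2)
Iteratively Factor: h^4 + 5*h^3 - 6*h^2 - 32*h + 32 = (h + 4)*(h^3 + h^2 - 10*h + 8) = (h - 2)*(h + 4)*(h^2 + 3*h - 4) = (h - 2)*(h - 1)*(h + 4)*(h + 4)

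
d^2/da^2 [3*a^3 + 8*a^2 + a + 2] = 18*a + 16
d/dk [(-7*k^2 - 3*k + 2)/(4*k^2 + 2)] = (6*k^2 - 22*k - 3)/(2*(4*k^4 + 4*k^2 + 1))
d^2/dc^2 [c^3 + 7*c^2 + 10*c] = 6*c + 14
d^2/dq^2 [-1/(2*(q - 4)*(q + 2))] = (-(q - 4)^2 - (q - 4)*(q + 2) - (q + 2)^2)/((q - 4)^3*(q + 2)^3)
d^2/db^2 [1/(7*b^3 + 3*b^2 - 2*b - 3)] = 2*(-3*(7*b + 1)*(7*b^3 + 3*b^2 - 2*b - 3) + (21*b^2 + 6*b - 2)^2)/(7*b^3 + 3*b^2 - 2*b - 3)^3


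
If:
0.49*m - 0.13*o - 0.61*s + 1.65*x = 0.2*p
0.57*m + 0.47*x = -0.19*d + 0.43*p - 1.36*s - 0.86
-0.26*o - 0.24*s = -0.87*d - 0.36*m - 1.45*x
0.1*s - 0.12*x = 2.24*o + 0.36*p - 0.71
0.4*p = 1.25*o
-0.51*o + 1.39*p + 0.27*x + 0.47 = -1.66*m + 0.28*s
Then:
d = -0.10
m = -0.81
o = 0.20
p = 0.61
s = -0.18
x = 0.26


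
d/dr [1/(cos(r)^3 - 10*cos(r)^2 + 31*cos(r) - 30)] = (3*cos(r)^2 - 20*cos(r) + 31)*sin(r)/(cos(r)^3 - 10*cos(r)^2 + 31*cos(r) - 30)^2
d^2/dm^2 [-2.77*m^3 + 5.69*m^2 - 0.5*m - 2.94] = 11.38 - 16.62*m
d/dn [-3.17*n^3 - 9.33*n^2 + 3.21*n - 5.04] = -9.51*n^2 - 18.66*n + 3.21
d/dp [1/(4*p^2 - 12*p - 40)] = (3 - 2*p)/(4*(-p^2 + 3*p + 10)^2)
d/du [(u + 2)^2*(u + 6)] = (u + 2)*(3*u + 14)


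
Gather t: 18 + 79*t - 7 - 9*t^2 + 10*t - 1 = -9*t^2 + 89*t + 10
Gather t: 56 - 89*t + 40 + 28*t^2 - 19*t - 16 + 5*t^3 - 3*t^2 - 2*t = 5*t^3 + 25*t^2 - 110*t + 80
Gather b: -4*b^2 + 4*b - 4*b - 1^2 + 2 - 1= -4*b^2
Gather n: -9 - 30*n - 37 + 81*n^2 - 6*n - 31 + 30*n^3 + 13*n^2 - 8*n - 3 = 30*n^3 + 94*n^2 - 44*n - 80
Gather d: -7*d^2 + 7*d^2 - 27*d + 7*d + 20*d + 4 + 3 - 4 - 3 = 0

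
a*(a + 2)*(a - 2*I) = a^3 + 2*a^2 - 2*I*a^2 - 4*I*a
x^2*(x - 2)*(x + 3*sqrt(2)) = x^4 - 2*x^3 + 3*sqrt(2)*x^3 - 6*sqrt(2)*x^2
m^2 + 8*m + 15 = (m + 3)*(m + 5)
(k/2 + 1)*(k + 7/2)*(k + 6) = k^3/2 + 23*k^2/4 + 20*k + 21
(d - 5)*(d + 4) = d^2 - d - 20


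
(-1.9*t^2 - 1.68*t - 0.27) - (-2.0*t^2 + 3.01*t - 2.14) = 0.1*t^2 - 4.69*t + 1.87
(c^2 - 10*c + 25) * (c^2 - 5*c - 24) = c^4 - 15*c^3 + 51*c^2 + 115*c - 600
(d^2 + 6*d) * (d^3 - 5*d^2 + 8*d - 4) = d^5 + d^4 - 22*d^3 + 44*d^2 - 24*d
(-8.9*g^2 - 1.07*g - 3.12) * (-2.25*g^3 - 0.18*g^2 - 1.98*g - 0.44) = 20.025*g^5 + 4.0095*g^4 + 24.8346*g^3 + 6.5962*g^2 + 6.6484*g + 1.3728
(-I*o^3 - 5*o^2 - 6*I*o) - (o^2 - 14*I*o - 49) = -I*o^3 - 6*o^2 + 8*I*o + 49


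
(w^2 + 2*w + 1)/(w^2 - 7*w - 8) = (w + 1)/(w - 8)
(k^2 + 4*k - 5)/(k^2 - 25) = (k - 1)/(k - 5)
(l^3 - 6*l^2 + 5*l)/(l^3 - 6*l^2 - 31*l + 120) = l*(l^2 - 6*l + 5)/(l^3 - 6*l^2 - 31*l + 120)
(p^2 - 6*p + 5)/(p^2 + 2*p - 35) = (p - 1)/(p + 7)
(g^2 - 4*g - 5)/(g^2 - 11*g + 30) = (g + 1)/(g - 6)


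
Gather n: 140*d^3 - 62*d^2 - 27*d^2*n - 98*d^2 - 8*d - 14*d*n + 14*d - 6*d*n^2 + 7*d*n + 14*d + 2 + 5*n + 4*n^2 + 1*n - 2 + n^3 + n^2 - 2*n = 140*d^3 - 160*d^2 + 20*d + n^3 + n^2*(5 - 6*d) + n*(-27*d^2 - 7*d + 4)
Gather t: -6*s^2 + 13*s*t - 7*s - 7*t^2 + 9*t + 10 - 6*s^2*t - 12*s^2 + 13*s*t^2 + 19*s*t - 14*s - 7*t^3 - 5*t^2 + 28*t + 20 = -18*s^2 - 21*s - 7*t^3 + t^2*(13*s - 12) + t*(-6*s^2 + 32*s + 37) + 30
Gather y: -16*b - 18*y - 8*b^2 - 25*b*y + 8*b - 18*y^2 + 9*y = -8*b^2 - 8*b - 18*y^2 + y*(-25*b - 9)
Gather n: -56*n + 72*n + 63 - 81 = 16*n - 18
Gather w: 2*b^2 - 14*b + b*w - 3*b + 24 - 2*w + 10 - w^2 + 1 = 2*b^2 - 17*b - w^2 + w*(b - 2) + 35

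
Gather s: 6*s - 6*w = 6*s - 6*w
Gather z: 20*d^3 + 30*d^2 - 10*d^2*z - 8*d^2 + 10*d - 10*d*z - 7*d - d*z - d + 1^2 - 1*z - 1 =20*d^3 + 22*d^2 + 2*d + z*(-10*d^2 - 11*d - 1)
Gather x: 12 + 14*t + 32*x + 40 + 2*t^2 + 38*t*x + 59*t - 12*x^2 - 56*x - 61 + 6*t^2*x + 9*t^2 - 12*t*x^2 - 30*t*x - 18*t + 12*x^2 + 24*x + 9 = 11*t^2 - 12*t*x^2 + 55*t + x*(6*t^2 + 8*t)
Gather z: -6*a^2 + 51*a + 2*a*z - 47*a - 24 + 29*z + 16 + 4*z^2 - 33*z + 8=-6*a^2 + 4*a + 4*z^2 + z*(2*a - 4)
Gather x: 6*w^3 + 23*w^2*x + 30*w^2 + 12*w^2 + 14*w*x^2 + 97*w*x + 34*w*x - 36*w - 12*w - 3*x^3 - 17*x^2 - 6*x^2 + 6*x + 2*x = 6*w^3 + 42*w^2 - 48*w - 3*x^3 + x^2*(14*w - 23) + x*(23*w^2 + 131*w + 8)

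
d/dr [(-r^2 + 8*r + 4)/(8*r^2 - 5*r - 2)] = (-59*r^2 - 60*r + 4)/(64*r^4 - 80*r^3 - 7*r^2 + 20*r + 4)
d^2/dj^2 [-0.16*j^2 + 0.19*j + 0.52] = -0.320000000000000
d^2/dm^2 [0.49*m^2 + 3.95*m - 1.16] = 0.980000000000000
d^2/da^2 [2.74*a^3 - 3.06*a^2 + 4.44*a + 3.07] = 16.44*a - 6.12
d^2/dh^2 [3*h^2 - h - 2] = 6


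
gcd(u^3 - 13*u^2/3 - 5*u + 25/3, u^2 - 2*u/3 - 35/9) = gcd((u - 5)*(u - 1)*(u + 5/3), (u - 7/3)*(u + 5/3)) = u + 5/3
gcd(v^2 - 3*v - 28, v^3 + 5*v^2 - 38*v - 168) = v + 4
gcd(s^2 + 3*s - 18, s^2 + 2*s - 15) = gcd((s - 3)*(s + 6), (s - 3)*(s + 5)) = s - 3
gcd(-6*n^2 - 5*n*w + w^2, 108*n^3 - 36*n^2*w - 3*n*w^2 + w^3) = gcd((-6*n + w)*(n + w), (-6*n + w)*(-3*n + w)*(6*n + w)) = -6*n + w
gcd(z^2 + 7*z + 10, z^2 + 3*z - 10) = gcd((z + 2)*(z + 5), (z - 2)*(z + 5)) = z + 5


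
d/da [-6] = 0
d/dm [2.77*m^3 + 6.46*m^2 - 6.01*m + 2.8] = 8.31*m^2 + 12.92*m - 6.01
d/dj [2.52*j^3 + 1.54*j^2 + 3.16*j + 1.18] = 7.56*j^2 + 3.08*j + 3.16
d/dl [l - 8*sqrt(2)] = 1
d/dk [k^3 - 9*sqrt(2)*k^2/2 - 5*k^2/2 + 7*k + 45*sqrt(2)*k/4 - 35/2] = 3*k^2 - 9*sqrt(2)*k - 5*k + 7 + 45*sqrt(2)/4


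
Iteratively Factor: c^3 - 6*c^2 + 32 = (c - 4)*(c^2 - 2*c - 8) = (c - 4)^2*(c + 2)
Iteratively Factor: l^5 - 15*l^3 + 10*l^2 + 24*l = (l - 2)*(l^4 + 2*l^3 - 11*l^2 - 12*l) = l*(l - 2)*(l^3 + 2*l^2 - 11*l - 12) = l*(l - 3)*(l - 2)*(l^2 + 5*l + 4) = l*(l - 3)*(l - 2)*(l + 1)*(l + 4)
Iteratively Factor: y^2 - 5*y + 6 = (y - 2)*(y - 3)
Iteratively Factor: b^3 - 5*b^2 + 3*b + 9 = (b - 3)*(b^2 - 2*b - 3) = (b - 3)*(b + 1)*(b - 3)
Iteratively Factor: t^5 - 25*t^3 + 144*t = (t)*(t^4 - 25*t^2 + 144) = t*(t + 3)*(t^3 - 3*t^2 - 16*t + 48) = t*(t - 3)*(t + 3)*(t^2 - 16) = t*(t - 3)*(t + 3)*(t + 4)*(t - 4)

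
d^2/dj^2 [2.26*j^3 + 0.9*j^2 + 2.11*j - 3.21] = 13.56*j + 1.8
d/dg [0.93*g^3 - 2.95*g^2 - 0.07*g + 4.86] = 2.79*g^2 - 5.9*g - 0.07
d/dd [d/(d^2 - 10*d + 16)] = (16 - d^2)/(d^4 - 20*d^3 + 132*d^2 - 320*d + 256)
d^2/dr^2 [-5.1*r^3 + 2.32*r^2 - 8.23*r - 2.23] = 4.64 - 30.6*r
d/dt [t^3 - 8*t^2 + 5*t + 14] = 3*t^2 - 16*t + 5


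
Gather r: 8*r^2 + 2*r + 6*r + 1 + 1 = 8*r^2 + 8*r + 2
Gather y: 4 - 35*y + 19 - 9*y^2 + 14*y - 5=-9*y^2 - 21*y + 18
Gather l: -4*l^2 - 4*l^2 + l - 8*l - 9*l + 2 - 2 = -8*l^2 - 16*l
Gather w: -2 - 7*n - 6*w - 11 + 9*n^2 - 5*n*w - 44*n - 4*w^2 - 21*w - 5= 9*n^2 - 51*n - 4*w^2 + w*(-5*n - 27) - 18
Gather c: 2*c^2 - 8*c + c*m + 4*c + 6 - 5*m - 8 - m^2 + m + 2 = 2*c^2 + c*(m - 4) - m^2 - 4*m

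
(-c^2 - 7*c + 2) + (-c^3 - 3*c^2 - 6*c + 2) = -c^3 - 4*c^2 - 13*c + 4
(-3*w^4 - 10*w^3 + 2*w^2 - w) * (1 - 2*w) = 6*w^5 + 17*w^4 - 14*w^3 + 4*w^2 - w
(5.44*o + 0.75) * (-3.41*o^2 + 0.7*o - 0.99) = -18.5504*o^3 + 1.2505*o^2 - 4.8606*o - 0.7425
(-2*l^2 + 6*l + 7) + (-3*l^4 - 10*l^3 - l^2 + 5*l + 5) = -3*l^4 - 10*l^3 - 3*l^2 + 11*l + 12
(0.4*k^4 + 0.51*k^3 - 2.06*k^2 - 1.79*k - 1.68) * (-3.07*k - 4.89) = -1.228*k^5 - 3.5217*k^4 + 3.8303*k^3 + 15.5687*k^2 + 13.9107*k + 8.2152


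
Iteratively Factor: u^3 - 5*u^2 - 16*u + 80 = (u - 4)*(u^2 - u - 20) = (u - 5)*(u - 4)*(u + 4)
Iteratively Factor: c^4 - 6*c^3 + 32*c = (c)*(c^3 - 6*c^2 + 32) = c*(c - 4)*(c^2 - 2*c - 8) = c*(c - 4)^2*(c + 2)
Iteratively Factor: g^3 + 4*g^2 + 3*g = (g + 3)*(g^2 + g) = (g + 1)*(g + 3)*(g)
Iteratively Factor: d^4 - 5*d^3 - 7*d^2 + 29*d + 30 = (d + 2)*(d^3 - 7*d^2 + 7*d + 15) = (d - 5)*(d + 2)*(d^2 - 2*d - 3) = (d - 5)*(d - 3)*(d + 2)*(d + 1)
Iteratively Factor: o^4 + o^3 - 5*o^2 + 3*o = (o - 1)*(o^3 + 2*o^2 - 3*o) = (o - 1)^2*(o^2 + 3*o) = o*(o - 1)^2*(o + 3)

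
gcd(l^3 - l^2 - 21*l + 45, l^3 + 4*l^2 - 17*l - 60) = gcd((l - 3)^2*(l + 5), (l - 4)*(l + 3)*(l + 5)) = l + 5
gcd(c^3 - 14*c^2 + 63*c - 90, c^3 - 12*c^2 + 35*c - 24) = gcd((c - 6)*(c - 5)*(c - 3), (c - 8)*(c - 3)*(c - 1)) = c - 3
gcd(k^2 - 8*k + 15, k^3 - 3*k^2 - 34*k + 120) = k - 5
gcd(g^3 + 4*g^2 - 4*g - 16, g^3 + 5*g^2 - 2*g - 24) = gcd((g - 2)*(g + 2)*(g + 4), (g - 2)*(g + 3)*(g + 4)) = g^2 + 2*g - 8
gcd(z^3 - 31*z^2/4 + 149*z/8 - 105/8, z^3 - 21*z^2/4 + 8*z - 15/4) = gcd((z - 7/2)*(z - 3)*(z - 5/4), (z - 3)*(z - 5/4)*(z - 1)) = z^2 - 17*z/4 + 15/4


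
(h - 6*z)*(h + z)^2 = h^3 - 4*h^2*z - 11*h*z^2 - 6*z^3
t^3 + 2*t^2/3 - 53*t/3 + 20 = (t - 3)*(t - 4/3)*(t + 5)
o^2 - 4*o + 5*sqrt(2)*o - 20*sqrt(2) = (o - 4)*(o + 5*sqrt(2))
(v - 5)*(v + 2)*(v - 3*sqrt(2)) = v^3 - 3*sqrt(2)*v^2 - 3*v^2 - 10*v + 9*sqrt(2)*v + 30*sqrt(2)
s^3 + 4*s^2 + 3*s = s*(s + 1)*(s + 3)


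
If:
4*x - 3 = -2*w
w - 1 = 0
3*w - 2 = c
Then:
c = 1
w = 1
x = 1/4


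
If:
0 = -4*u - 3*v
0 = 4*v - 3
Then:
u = -9/16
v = 3/4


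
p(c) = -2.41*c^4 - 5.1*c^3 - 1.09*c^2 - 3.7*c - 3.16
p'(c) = -9.64*c^3 - 15.3*c^2 - 2.18*c - 3.7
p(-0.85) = 1.07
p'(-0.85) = -6.98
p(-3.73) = -206.36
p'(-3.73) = 291.83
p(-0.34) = -1.86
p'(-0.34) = -4.35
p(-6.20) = -2367.74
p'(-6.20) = 1719.17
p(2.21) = -129.20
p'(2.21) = -187.30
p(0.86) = -11.71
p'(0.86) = -23.02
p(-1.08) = 2.71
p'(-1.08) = -7.05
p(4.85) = -1962.05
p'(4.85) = -1473.94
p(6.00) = -4289.56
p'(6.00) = -2649.82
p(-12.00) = -41276.68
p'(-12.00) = 14477.18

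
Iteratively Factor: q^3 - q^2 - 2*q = (q - 2)*(q^2 + q) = (q - 2)*(q + 1)*(q)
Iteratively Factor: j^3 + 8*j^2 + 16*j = (j + 4)*(j^2 + 4*j) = j*(j + 4)*(j + 4)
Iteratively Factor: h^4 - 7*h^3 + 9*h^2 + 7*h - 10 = (h + 1)*(h^3 - 8*h^2 + 17*h - 10) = (h - 2)*(h + 1)*(h^2 - 6*h + 5) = (h - 2)*(h - 1)*(h + 1)*(h - 5)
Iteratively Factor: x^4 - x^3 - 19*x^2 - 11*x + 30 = (x - 5)*(x^3 + 4*x^2 + x - 6) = (x - 5)*(x + 3)*(x^2 + x - 2) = (x - 5)*(x + 2)*(x + 3)*(x - 1)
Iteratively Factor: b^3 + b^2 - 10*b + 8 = (b - 1)*(b^2 + 2*b - 8) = (b - 1)*(b + 4)*(b - 2)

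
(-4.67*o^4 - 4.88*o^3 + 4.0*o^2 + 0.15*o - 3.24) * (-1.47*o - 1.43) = 6.8649*o^5 + 13.8517*o^4 + 1.0984*o^3 - 5.9405*o^2 + 4.5483*o + 4.6332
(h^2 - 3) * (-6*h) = -6*h^3 + 18*h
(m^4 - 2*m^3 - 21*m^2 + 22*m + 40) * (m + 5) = m^5 + 3*m^4 - 31*m^3 - 83*m^2 + 150*m + 200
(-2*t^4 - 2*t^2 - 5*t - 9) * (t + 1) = -2*t^5 - 2*t^4 - 2*t^3 - 7*t^2 - 14*t - 9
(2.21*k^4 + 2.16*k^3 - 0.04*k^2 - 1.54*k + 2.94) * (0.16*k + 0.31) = 0.3536*k^5 + 1.0307*k^4 + 0.6632*k^3 - 0.2588*k^2 - 0.00700000000000001*k + 0.9114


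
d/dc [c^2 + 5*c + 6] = 2*c + 5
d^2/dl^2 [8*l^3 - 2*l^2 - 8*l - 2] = 48*l - 4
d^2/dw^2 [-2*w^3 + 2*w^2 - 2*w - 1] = 4 - 12*w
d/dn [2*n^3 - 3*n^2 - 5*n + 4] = 6*n^2 - 6*n - 5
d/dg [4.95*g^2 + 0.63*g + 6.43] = 9.9*g + 0.63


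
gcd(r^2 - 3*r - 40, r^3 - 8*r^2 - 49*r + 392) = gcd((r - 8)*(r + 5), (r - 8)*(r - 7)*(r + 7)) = r - 8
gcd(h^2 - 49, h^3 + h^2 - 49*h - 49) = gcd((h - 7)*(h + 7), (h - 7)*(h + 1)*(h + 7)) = h^2 - 49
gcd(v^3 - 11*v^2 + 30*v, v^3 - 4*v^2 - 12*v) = v^2 - 6*v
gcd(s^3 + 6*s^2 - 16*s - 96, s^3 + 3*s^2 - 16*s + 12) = s + 6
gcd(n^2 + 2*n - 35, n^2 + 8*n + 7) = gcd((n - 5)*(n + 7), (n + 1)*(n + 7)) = n + 7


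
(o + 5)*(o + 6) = o^2 + 11*o + 30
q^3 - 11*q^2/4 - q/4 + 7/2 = (q - 2)*(q - 7/4)*(q + 1)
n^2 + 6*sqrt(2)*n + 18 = (n + 3*sqrt(2))^2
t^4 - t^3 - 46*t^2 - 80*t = t*(t - 8)*(t + 2)*(t + 5)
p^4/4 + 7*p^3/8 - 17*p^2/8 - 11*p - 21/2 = (p/4 + 1/2)*(p - 7/2)*(p + 2)*(p + 3)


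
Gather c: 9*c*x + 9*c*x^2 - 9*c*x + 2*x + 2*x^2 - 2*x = 9*c*x^2 + 2*x^2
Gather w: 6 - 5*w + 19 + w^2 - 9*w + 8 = w^2 - 14*w + 33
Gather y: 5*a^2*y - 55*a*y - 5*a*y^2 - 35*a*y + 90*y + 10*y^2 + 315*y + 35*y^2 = y^2*(45 - 5*a) + y*(5*a^2 - 90*a + 405)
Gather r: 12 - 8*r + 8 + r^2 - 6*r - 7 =r^2 - 14*r + 13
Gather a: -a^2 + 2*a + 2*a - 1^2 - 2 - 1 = -a^2 + 4*a - 4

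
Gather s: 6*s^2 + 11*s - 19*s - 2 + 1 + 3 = 6*s^2 - 8*s + 2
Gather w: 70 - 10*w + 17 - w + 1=88 - 11*w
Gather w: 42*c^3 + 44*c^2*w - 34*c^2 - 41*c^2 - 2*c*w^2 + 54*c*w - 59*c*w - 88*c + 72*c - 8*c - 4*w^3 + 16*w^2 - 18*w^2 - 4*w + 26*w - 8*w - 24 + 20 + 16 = 42*c^3 - 75*c^2 - 24*c - 4*w^3 + w^2*(-2*c - 2) + w*(44*c^2 - 5*c + 14) + 12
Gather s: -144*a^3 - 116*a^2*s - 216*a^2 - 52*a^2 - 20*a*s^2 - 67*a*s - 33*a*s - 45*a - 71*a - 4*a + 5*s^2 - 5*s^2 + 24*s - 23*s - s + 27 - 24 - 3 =-144*a^3 - 268*a^2 - 20*a*s^2 - 120*a + s*(-116*a^2 - 100*a)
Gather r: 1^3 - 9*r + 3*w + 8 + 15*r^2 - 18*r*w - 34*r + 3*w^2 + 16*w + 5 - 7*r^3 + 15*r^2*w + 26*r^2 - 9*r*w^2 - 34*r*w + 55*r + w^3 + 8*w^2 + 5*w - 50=-7*r^3 + r^2*(15*w + 41) + r*(-9*w^2 - 52*w + 12) + w^3 + 11*w^2 + 24*w - 36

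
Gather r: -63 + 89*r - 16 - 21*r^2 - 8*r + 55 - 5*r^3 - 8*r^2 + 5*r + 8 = -5*r^3 - 29*r^2 + 86*r - 16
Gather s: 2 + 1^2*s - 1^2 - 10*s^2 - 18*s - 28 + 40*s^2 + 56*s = 30*s^2 + 39*s - 27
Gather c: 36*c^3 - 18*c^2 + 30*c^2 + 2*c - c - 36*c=36*c^3 + 12*c^2 - 35*c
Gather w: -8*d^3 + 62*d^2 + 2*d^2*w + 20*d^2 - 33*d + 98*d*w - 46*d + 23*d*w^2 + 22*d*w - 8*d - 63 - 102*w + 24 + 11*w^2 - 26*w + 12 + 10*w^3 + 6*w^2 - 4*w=-8*d^3 + 82*d^2 - 87*d + 10*w^3 + w^2*(23*d + 17) + w*(2*d^2 + 120*d - 132) - 27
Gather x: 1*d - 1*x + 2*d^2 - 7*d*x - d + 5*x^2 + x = 2*d^2 - 7*d*x + 5*x^2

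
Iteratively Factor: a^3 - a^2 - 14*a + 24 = (a + 4)*(a^2 - 5*a + 6) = (a - 3)*(a + 4)*(a - 2)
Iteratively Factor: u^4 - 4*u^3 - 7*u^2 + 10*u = (u)*(u^3 - 4*u^2 - 7*u + 10) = u*(u - 5)*(u^2 + u - 2) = u*(u - 5)*(u + 2)*(u - 1)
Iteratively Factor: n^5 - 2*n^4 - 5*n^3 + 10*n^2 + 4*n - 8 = (n - 2)*(n^4 - 5*n^2 + 4) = (n - 2)*(n + 1)*(n^3 - n^2 - 4*n + 4) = (n - 2)*(n + 1)*(n + 2)*(n^2 - 3*n + 2) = (n - 2)^2*(n + 1)*(n + 2)*(n - 1)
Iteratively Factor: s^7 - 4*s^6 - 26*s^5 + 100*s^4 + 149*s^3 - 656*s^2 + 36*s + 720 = (s - 3)*(s^6 - s^5 - 29*s^4 + 13*s^3 + 188*s^2 - 92*s - 240) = (s - 3)*(s - 2)*(s^5 + s^4 - 27*s^3 - 41*s^2 + 106*s + 120) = (s - 3)*(s - 2)^2*(s^4 + 3*s^3 - 21*s^2 - 83*s - 60) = (s - 3)*(s - 2)^2*(s + 4)*(s^3 - s^2 - 17*s - 15) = (s - 3)*(s - 2)^2*(s + 3)*(s + 4)*(s^2 - 4*s - 5) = (s - 5)*(s - 3)*(s - 2)^2*(s + 3)*(s + 4)*(s + 1)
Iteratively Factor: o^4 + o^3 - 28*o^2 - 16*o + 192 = (o + 4)*(o^3 - 3*o^2 - 16*o + 48) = (o + 4)^2*(o^2 - 7*o + 12) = (o - 3)*(o + 4)^2*(o - 4)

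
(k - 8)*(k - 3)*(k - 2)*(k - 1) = k^4 - 14*k^3 + 59*k^2 - 94*k + 48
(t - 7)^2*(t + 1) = t^3 - 13*t^2 + 35*t + 49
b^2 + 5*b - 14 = (b - 2)*(b + 7)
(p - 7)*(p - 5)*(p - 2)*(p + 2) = p^4 - 12*p^3 + 31*p^2 + 48*p - 140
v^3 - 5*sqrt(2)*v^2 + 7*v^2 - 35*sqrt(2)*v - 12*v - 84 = (v + 7)*(v - 6*sqrt(2))*(v + sqrt(2))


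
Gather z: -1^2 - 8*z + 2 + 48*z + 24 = 40*z + 25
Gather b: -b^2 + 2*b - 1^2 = -b^2 + 2*b - 1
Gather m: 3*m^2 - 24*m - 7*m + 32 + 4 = 3*m^2 - 31*m + 36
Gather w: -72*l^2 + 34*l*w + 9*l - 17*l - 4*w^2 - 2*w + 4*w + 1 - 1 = -72*l^2 - 8*l - 4*w^2 + w*(34*l + 2)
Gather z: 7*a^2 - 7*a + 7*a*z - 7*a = 7*a^2 + 7*a*z - 14*a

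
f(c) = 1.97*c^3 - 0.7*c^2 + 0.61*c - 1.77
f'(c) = 5.91*c^2 - 1.4*c + 0.61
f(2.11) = 14.91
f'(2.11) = 23.97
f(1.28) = 2.00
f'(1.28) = 8.50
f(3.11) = 52.61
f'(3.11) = 53.42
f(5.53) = 313.35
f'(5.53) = 173.60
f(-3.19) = -74.79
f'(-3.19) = 65.22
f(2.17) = 16.39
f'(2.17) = 25.40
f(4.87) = 212.14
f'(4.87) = 133.96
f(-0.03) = -1.79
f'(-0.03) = 0.66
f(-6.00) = -456.15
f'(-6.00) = 221.77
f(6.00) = 402.21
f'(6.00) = 204.97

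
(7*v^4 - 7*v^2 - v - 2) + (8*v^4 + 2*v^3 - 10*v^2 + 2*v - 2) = 15*v^4 + 2*v^3 - 17*v^2 + v - 4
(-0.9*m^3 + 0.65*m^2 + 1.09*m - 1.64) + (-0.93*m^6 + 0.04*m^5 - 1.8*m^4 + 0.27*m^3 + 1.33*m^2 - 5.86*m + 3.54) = -0.93*m^6 + 0.04*m^5 - 1.8*m^4 - 0.63*m^3 + 1.98*m^2 - 4.77*m + 1.9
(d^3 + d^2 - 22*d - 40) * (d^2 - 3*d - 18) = d^5 - 2*d^4 - 43*d^3 + 8*d^2 + 516*d + 720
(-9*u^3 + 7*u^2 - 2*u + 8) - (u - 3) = -9*u^3 + 7*u^2 - 3*u + 11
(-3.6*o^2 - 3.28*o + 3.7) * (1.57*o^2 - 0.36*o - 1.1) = -5.652*o^4 - 3.8536*o^3 + 10.9498*o^2 + 2.276*o - 4.07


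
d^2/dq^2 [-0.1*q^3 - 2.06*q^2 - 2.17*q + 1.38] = -0.6*q - 4.12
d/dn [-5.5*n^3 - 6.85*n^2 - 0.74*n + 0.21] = -16.5*n^2 - 13.7*n - 0.74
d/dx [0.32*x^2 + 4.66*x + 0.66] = 0.64*x + 4.66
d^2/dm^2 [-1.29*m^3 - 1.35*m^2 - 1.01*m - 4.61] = -7.74*m - 2.7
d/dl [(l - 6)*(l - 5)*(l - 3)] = 3*l^2 - 28*l + 63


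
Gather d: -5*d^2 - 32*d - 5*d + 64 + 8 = -5*d^2 - 37*d + 72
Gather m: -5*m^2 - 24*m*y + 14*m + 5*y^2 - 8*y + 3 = -5*m^2 + m*(14 - 24*y) + 5*y^2 - 8*y + 3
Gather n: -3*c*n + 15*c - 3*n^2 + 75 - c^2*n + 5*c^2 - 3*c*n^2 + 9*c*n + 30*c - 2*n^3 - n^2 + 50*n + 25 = 5*c^2 + 45*c - 2*n^3 + n^2*(-3*c - 4) + n*(-c^2 + 6*c + 50) + 100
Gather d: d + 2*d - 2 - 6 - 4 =3*d - 12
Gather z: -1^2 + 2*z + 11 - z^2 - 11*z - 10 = -z^2 - 9*z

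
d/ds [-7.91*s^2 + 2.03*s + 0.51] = 2.03 - 15.82*s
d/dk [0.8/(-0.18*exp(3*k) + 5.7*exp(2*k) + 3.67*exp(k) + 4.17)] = (0.432*exp(2*k) - 9.12*exp(k) - 2.936)*exp(k)/(-0.18*exp(3*k) + 5.7*exp(2*k) + 3.67*exp(k) + 4.17)^2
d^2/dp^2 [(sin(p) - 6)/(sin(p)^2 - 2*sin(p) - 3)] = (-sin(p)^4 + 23*sin(p)^3 - 75*sin(p)^2 + 141*sin(p) - 96)/((sin(p) - 3)^3*(sin(p) + 1)^2)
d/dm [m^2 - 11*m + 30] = 2*m - 11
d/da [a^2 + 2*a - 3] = 2*a + 2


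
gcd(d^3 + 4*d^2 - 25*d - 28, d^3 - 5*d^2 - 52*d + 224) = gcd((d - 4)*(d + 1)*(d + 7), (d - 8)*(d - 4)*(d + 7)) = d^2 + 3*d - 28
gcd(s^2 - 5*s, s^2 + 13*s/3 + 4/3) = 1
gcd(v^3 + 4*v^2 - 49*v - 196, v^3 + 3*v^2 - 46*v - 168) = v^2 - 3*v - 28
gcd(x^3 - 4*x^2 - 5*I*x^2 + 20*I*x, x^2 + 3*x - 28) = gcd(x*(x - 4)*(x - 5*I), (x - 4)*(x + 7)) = x - 4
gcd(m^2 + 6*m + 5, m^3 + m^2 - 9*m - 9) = m + 1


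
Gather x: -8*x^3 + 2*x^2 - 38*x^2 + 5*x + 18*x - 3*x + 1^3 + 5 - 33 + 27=-8*x^3 - 36*x^2 + 20*x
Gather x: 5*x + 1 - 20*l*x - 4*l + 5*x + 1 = -4*l + x*(10 - 20*l) + 2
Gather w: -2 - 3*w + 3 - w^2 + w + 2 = -w^2 - 2*w + 3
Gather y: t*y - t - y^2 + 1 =t*y - t - y^2 + 1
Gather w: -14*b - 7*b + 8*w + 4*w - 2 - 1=-21*b + 12*w - 3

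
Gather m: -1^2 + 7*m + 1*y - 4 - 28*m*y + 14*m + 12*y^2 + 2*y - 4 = m*(21 - 28*y) + 12*y^2 + 3*y - 9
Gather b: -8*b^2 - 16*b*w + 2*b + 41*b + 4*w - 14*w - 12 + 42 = -8*b^2 + b*(43 - 16*w) - 10*w + 30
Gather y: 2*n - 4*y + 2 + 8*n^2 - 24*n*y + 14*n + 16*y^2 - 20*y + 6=8*n^2 + 16*n + 16*y^2 + y*(-24*n - 24) + 8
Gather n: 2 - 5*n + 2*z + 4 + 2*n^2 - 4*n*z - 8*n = 2*n^2 + n*(-4*z - 13) + 2*z + 6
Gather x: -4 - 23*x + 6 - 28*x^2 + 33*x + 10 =-28*x^2 + 10*x + 12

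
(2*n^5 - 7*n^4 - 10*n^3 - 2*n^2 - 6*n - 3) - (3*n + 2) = 2*n^5 - 7*n^4 - 10*n^3 - 2*n^2 - 9*n - 5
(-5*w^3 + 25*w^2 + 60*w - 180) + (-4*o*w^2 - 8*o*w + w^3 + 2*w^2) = -4*o*w^2 - 8*o*w - 4*w^3 + 27*w^2 + 60*w - 180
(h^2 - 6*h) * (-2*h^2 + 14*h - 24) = -2*h^4 + 26*h^3 - 108*h^2 + 144*h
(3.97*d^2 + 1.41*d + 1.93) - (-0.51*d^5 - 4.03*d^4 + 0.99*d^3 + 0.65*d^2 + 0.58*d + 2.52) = 0.51*d^5 + 4.03*d^4 - 0.99*d^3 + 3.32*d^2 + 0.83*d - 0.59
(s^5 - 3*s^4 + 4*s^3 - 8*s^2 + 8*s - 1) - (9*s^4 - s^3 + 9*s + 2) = s^5 - 12*s^4 + 5*s^3 - 8*s^2 - s - 3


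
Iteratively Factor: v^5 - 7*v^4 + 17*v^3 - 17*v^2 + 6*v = (v - 1)*(v^4 - 6*v^3 + 11*v^2 - 6*v) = (v - 3)*(v - 1)*(v^3 - 3*v^2 + 2*v) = (v - 3)*(v - 1)^2*(v^2 - 2*v) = v*(v - 3)*(v - 1)^2*(v - 2)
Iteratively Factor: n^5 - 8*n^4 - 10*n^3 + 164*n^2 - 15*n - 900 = (n - 5)*(n^4 - 3*n^3 - 25*n^2 + 39*n + 180) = (n - 5)*(n - 4)*(n^3 + n^2 - 21*n - 45) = (n - 5)^2*(n - 4)*(n^2 + 6*n + 9) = (n - 5)^2*(n - 4)*(n + 3)*(n + 3)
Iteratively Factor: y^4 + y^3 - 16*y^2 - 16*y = (y + 1)*(y^3 - 16*y) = y*(y + 1)*(y^2 - 16) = y*(y - 4)*(y + 1)*(y + 4)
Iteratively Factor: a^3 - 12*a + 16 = (a + 4)*(a^2 - 4*a + 4) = (a - 2)*(a + 4)*(a - 2)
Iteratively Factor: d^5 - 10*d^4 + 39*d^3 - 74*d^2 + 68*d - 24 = (d - 1)*(d^4 - 9*d^3 + 30*d^2 - 44*d + 24) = (d - 2)*(d - 1)*(d^3 - 7*d^2 + 16*d - 12) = (d - 2)^2*(d - 1)*(d^2 - 5*d + 6) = (d - 3)*(d - 2)^2*(d - 1)*(d - 2)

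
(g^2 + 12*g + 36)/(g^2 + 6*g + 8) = (g^2 + 12*g + 36)/(g^2 + 6*g + 8)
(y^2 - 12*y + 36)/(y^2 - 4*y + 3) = (y^2 - 12*y + 36)/(y^2 - 4*y + 3)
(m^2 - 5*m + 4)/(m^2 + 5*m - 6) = (m - 4)/(m + 6)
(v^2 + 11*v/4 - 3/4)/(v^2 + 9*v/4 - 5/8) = 2*(v + 3)/(2*v + 5)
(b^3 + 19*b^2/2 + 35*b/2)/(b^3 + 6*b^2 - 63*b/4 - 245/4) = 2*b/(2*b - 7)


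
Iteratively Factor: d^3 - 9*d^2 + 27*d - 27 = (d - 3)*(d^2 - 6*d + 9) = (d - 3)^2*(d - 3)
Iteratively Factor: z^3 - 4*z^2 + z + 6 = (z - 3)*(z^2 - z - 2) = (z - 3)*(z + 1)*(z - 2)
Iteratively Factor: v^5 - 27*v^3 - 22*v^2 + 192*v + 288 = (v + 3)*(v^4 - 3*v^3 - 18*v^2 + 32*v + 96) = (v + 2)*(v + 3)*(v^3 - 5*v^2 - 8*v + 48) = (v - 4)*(v + 2)*(v + 3)*(v^2 - v - 12) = (v - 4)^2*(v + 2)*(v + 3)*(v + 3)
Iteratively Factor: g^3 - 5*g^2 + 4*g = (g)*(g^2 - 5*g + 4) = g*(g - 4)*(g - 1)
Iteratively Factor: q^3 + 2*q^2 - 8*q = (q)*(q^2 + 2*q - 8) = q*(q - 2)*(q + 4)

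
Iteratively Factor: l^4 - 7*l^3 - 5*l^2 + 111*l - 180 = (l - 3)*(l^3 - 4*l^2 - 17*l + 60) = (l - 3)*(l + 4)*(l^2 - 8*l + 15) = (l - 5)*(l - 3)*(l + 4)*(l - 3)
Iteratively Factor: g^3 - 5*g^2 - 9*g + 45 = (g - 5)*(g^2 - 9) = (g - 5)*(g + 3)*(g - 3)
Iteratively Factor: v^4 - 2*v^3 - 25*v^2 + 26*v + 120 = (v + 2)*(v^3 - 4*v^2 - 17*v + 60) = (v + 2)*(v + 4)*(v^2 - 8*v + 15) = (v - 5)*(v + 2)*(v + 4)*(v - 3)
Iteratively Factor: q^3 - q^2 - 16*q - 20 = (q + 2)*(q^2 - 3*q - 10) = (q + 2)^2*(q - 5)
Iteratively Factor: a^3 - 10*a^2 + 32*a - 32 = (a - 2)*(a^2 - 8*a + 16) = (a - 4)*(a - 2)*(a - 4)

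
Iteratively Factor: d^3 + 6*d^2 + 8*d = (d)*(d^2 + 6*d + 8) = d*(d + 2)*(d + 4)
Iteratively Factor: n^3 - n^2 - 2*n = (n - 2)*(n^2 + n) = (n - 2)*(n + 1)*(n)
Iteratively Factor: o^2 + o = (o + 1)*(o)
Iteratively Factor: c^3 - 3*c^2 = (c - 3)*(c^2) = c*(c - 3)*(c)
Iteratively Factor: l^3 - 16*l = (l + 4)*(l^2 - 4*l) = (l - 4)*(l + 4)*(l)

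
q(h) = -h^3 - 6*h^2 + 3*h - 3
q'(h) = -3*h^2 - 12*h + 3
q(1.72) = -20.68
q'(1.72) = -26.52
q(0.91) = -5.99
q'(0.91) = -10.40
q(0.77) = -4.70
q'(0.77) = -8.02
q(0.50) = -3.12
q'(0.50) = -3.75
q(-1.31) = -14.98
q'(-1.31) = 13.57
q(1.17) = -9.31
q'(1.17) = -15.15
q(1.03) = -7.37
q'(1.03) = -12.54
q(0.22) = -2.64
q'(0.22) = 0.21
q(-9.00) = 213.00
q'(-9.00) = -132.00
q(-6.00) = -21.00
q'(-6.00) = -33.00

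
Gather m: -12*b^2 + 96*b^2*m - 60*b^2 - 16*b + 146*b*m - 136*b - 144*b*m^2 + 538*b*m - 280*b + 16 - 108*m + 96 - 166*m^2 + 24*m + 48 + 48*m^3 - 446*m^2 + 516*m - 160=-72*b^2 - 432*b + 48*m^3 + m^2*(-144*b - 612) + m*(96*b^2 + 684*b + 432)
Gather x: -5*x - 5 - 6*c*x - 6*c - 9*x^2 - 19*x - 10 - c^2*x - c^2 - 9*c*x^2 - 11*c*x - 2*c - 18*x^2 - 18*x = -c^2 - 8*c + x^2*(-9*c - 27) + x*(-c^2 - 17*c - 42) - 15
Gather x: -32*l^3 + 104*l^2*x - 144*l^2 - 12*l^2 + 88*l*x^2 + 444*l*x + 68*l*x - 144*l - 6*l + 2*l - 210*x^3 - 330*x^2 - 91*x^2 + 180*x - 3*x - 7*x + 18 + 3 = -32*l^3 - 156*l^2 - 148*l - 210*x^3 + x^2*(88*l - 421) + x*(104*l^2 + 512*l + 170) + 21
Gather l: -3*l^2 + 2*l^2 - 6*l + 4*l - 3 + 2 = -l^2 - 2*l - 1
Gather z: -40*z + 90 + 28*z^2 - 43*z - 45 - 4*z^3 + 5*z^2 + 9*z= -4*z^3 + 33*z^2 - 74*z + 45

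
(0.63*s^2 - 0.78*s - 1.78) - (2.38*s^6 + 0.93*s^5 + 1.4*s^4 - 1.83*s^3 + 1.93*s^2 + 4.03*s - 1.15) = -2.38*s^6 - 0.93*s^5 - 1.4*s^4 + 1.83*s^3 - 1.3*s^2 - 4.81*s - 0.63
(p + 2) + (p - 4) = 2*p - 2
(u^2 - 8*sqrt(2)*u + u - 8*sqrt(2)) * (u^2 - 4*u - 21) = u^4 - 8*sqrt(2)*u^3 - 3*u^3 - 25*u^2 + 24*sqrt(2)*u^2 - 21*u + 200*sqrt(2)*u + 168*sqrt(2)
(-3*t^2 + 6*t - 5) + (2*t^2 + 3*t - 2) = -t^2 + 9*t - 7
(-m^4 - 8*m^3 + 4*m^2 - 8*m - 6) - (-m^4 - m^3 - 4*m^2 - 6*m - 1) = -7*m^3 + 8*m^2 - 2*m - 5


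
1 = 1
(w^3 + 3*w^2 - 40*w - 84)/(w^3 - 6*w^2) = 1 + 9/w + 14/w^2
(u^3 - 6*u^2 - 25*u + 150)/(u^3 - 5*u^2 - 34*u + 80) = (u^2 - 11*u + 30)/(u^2 - 10*u + 16)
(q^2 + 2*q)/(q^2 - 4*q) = (q + 2)/(q - 4)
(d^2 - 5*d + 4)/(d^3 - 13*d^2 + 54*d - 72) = (d - 1)/(d^2 - 9*d + 18)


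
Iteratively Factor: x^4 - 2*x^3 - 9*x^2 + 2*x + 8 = (x + 2)*(x^3 - 4*x^2 - x + 4) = (x - 1)*(x + 2)*(x^2 - 3*x - 4) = (x - 4)*(x - 1)*(x + 2)*(x + 1)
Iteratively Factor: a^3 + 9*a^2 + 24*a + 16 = (a + 4)*(a^2 + 5*a + 4) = (a + 1)*(a + 4)*(a + 4)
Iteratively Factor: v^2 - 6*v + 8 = (v - 2)*(v - 4)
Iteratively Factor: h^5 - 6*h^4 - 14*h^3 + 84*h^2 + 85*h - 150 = (h + 3)*(h^4 - 9*h^3 + 13*h^2 + 45*h - 50) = (h - 5)*(h + 3)*(h^3 - 4*h^2 - 7*h + 10) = (h - 5)*(h + 2)*(h + 3)*(h^2 - 6*h + 5) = (h - 5)^2*(h + 2)*(h + 3)*(h - 1)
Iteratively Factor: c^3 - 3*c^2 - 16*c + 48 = (c - 4)*(c^2 + c - 12) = (c - 4)*(c + 4)*(c - 3)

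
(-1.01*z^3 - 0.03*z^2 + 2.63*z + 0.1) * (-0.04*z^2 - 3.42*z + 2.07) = 0.0404*z^5 + 3.4554*z^4 - 2.0933*z^3 - 9.0607*z^2 + 5.1021*z + 0.207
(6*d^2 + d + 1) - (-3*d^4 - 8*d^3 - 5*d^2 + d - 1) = 3*d^4 + 8*d^3 + 11*d^2 + 2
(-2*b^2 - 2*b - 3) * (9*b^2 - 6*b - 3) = -18*b^4 - 6*b^3 - 9*b^2 + 24*b + 9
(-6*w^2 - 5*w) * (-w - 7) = 6*w^3 + 47*w^2 + 35*w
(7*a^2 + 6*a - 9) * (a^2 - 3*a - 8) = 7*a^4 - 15*a^3 - 83*a^2 - 21*a + 72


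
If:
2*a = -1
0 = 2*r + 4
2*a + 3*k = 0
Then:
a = -1/2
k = 1/3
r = -2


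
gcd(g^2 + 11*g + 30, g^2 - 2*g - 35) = g + 5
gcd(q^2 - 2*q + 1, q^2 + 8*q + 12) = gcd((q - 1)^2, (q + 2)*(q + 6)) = 1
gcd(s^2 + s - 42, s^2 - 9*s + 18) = s - 6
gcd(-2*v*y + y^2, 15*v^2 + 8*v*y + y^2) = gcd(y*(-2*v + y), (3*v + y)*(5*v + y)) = 1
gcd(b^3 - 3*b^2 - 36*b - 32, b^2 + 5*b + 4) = b^2 + 5*b + 4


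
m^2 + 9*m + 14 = (m + 2)*(m + 7)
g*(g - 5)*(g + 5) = g^3 - 25*g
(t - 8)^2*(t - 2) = t^3 - 18*t^2 + 96*t - 128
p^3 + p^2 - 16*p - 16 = (p - 4)*(p + 1)*(p + 4)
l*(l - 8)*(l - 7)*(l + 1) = l^4 - 14*l^3 + 41*l^2 + 56*l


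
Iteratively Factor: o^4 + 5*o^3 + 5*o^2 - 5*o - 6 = (o - 1)*(o^3 + 6*o^2 + 11*o + 6) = (o - 1)*(o + 3)*(o^2 + 3*o + 2) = (o - 1)*(o + 1)*(o + 3)*(o + 2)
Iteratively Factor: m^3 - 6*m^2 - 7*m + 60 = (m + 3)*(m^2 - 9*m + 20) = (m - 5)*(m + 3)*(m - 4)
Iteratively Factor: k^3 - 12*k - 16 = (k + 2)*(k^2 - 2*k - 8) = (k + 2)^2*(k - 4)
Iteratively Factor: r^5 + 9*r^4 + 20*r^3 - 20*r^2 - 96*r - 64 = (r + 1)*(r^4 + 8*r^3 + 12*r^2 - 32*r - 64) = (r + 1)*(r + 4)*(r^3 + 4*r^2 - 4*r - 16) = (r + 1)*(r + 2)*(r + 4)*(r^2 + 2*r - 8) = (r + 1)*(r + 2)*(r + 4)^2*(r - 2)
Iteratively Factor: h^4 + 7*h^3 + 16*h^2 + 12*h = (h)*(h^3 + 7*h^2 + 16*h + 12) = h*(h + 2)*(h^2 + 5*h + 6) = h*(h + 2)*(h + 3)*(h + 2)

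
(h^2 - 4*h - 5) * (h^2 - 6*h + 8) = h^4 - 10*h^3 + 27*h^2 - 2*h - 40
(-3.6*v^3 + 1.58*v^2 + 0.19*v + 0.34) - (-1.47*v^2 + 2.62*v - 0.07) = -3.6*v^3 + 3.05*v^2 - 2.43*v + 0.41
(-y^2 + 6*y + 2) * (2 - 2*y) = 2*y^3 - 14*y^2 + 8*y + 4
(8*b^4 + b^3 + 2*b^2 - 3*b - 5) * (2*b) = 16*b^5 + 2*b^4 + 4*b^3 - 6*b^2 - 10*b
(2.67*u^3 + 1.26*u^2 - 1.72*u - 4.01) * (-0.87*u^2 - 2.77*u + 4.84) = -2.3229*u^5 - 8.4921*u^4 + 10.929*u^3 + 14.3515*u^2 + 2.7829*u - 19.4084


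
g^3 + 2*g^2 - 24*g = g*(g - 4)*(g + 6)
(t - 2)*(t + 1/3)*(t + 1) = t^3 - 2*t^2/3 - 7*t/3 - 2/3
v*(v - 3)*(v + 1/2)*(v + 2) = v^4 - v^3/2 - 13*v^2/2 - 3*v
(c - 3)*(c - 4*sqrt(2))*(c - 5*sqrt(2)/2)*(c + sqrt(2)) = c^4 - 11*sqrt(2)*c^3/2 - 3*c^3 + 7*c^2 + 33*sqrt(2)*c^2/2 - 21*c + 20*sqrt(2)*c - 60*sqrt(2)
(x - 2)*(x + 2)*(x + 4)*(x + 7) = x^4 + 11*x^3 + 24*x^2 - 44*x - 112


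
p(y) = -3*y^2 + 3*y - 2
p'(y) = 3 - 6*y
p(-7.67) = -201.50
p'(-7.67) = 49.02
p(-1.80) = -17.12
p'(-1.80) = 13.80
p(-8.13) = -224.68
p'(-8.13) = 51.78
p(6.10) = -95.33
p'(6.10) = -33.60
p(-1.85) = -17.82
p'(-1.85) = 14.10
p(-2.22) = -23.45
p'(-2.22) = 16.32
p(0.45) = -1.26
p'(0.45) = 0.30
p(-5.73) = -117.69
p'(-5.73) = 37.38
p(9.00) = -218.00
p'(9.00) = -51.00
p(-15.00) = -722.00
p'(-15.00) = 93.00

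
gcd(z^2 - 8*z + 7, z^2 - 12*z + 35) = z - 7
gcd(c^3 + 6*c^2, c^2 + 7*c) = c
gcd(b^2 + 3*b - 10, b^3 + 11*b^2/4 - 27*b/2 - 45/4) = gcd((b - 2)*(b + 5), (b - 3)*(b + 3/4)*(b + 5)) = b + 5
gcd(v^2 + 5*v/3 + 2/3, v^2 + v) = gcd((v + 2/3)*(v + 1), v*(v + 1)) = v + 1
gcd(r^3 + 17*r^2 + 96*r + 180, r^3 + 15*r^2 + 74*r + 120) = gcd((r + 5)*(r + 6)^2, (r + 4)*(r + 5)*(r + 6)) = r^2 + 11*r + 30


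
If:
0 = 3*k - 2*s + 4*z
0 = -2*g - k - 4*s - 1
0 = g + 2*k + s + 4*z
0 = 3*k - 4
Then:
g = -37/6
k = 4/3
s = 5/2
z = 1/4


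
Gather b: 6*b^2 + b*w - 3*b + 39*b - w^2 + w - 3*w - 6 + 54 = 6*b^2 + b*(w + 36) - w^2 - 2*w + 48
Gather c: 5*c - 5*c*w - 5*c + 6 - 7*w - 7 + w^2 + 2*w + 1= -5*c*w + w^2 - 5*w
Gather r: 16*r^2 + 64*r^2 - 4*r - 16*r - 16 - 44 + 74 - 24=80*r^2 - 20*r - 10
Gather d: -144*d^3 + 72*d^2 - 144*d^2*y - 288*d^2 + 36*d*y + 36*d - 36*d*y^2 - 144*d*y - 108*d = -144*d^3 + d^2*(-144*y - 216) + d*(-36*y^2 - 108*y - 72)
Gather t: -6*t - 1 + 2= 1 - 6*t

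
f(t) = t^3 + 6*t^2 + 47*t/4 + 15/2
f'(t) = 3*t^2 + 12*t + 47/4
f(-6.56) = -93.68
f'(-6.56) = 62.13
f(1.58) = 44.99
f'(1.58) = 38.20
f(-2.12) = 0.03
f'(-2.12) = -0.21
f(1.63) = 46.92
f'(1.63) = 39.28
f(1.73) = 50.96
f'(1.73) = 41.49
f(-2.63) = -0.09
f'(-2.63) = 0.94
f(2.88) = 114.99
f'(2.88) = 71.19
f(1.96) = 61.11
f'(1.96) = 46.79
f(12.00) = 2740.50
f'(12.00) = 587.75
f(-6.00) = -63.00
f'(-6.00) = 47.75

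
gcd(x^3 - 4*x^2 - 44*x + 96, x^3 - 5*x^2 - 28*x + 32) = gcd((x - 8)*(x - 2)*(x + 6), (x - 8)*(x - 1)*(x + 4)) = x - 8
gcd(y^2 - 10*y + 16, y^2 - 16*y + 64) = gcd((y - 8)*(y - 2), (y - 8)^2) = y - 8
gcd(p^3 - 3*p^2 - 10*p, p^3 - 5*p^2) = p^2 - 5*p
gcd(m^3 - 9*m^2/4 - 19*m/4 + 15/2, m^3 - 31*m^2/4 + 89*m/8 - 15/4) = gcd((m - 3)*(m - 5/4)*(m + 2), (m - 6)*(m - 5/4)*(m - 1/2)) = m - 5/4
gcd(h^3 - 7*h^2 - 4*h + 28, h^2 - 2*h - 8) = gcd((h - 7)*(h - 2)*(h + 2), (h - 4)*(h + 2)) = h + 2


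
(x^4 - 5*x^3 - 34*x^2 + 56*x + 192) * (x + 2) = x^5 - 3*x^4 - 44*x^3 - 12*x^2 + 304*x + 384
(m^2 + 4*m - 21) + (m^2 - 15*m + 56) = 2*m^2 - 11*m + 35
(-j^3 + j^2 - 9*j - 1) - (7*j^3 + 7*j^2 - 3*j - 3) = -8*j^3 - 6*j^2 - 6*j + 2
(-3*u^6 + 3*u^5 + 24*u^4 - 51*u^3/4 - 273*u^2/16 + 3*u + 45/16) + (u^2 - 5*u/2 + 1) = -3*u^6 + 3*u^5 + 24*u^4 - 51*u^3/4 - 257*u^2/16 + u/2 + 61/16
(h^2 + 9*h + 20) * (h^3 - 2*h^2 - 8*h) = h^5 + 7*h^4 - 6*h^3 - 112*h^2 - 160*h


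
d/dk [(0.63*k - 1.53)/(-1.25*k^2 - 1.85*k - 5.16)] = (0.7875*k^2 - 3.825*k - 6.0813)/(1.5625*k^4 + 4.625*k^3 + 16.3225*k^2 + 19.092*k + 26.6256)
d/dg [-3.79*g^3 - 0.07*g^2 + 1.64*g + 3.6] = -11.37*g^2 - 0.14*g + 1.64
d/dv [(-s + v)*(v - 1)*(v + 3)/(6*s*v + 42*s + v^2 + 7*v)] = ((s - v)*(v - 1)*(v + 3)*(6*s + 2*v + 7) + (-(s - v)*(v - 1) - (s - v)*(v + 3) + (v - 1)*(v + 3))*(6*s*v + 42*s + v^2 + 7*v))/(6*s*v + 42*s + v^2 + 7*v)^2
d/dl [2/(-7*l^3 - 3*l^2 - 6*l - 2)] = 6*(7*l^2 + 2*l + 2)/(7*l^3 + 3*l^2 + 6*l + 2)^2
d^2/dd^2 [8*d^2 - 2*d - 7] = 16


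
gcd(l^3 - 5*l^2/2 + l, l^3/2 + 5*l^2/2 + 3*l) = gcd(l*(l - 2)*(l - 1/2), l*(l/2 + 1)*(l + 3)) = l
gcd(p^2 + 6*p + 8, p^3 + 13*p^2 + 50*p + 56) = p^2 + 6*p + 8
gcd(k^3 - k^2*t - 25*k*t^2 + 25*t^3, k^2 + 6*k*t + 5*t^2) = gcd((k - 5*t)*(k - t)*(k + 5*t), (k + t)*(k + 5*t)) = k + 5*t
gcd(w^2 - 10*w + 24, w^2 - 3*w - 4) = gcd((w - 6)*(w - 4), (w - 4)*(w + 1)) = w - 4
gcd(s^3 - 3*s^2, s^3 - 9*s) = s^2 - 3*s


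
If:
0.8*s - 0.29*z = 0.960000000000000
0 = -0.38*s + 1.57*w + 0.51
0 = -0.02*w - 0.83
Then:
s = -170.12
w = -41.50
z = -472.60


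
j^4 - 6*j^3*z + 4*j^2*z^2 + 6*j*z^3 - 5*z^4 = (j - 5*z)*(j - z)^2*(j + z)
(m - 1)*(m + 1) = m^2 - 1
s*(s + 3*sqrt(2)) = s^2 + 3*sqrt(2)*s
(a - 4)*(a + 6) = a^2 + 2*a - 24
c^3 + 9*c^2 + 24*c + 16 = (c + 1)*(c + 4)^2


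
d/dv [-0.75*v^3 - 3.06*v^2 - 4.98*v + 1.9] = -2.25*v^2 - 6.12*v - 4.98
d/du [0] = 0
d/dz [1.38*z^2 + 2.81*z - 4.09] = 2.76*z + 2.81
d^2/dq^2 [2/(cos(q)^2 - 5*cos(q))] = 2*(-(1 - cos(2*q))^2 - 75*cos(q)/4 - 27*cos(2*q)/2 + 15*cos(3*q)/4 + 81/2)/((cos(q) - 5)^3*cos(q)^3)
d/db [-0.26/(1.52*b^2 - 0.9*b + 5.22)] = (0.7904*b - 0.234)/(1.52*b^2 - 0.9*b + 5.22)^2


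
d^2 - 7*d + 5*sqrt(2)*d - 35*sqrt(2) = (d - 7)*(d + 5*sqrt(2))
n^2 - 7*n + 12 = (n - 4)*(n - 3)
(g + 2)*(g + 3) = g^2 + 5*g + 6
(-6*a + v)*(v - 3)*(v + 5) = -6*a*v^2 - 12*a*v + 90*a + v^3 + 2*v^2 - 15*v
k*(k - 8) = k^2 - 8*k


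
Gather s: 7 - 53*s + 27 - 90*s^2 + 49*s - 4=-90*s^2 - 4*s + 30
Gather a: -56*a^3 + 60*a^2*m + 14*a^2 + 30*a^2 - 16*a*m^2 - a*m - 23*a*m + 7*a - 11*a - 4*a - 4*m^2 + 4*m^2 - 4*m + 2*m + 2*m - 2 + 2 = -56*a^3 + a^2*(60*m + 44) + a*(-16*m^2 - 24*m - 8)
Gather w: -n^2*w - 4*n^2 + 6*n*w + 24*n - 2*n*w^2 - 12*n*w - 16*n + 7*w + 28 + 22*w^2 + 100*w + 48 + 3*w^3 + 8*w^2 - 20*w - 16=-4*n^2 + 8*n + 3*w^3 + w^2*(30 - 2*n) + w*(-n^2 - 6*n + 87) + 60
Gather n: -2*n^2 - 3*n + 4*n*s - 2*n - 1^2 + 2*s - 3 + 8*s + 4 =-2*n^2 + n*(4*s - 5) + 10*s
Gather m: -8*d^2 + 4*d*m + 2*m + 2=-8*d^2 + m*(4*d + 2) + 2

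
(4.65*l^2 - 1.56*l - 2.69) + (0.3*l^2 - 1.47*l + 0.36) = 4.95*l^2 - 3.03*l - 2.33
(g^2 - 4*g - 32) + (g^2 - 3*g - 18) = 2*g^2 - 7*g - 50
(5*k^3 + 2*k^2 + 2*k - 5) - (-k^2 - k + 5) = 5*k^3 + 3*k^2 + 3*k - 10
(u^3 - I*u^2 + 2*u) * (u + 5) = u^4 + 5*u^3 - I*u^3 + 2*u^2 - 5*I*u^2 + 10*u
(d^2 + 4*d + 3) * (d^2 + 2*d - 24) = d^4 + 6*d^3 - 13*d^2 - 90*d - 72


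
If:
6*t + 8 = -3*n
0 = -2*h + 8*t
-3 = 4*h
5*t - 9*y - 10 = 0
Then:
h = -3/4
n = -55/24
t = -3/16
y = -175/144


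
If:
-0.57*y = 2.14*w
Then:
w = -0.266355140186916*y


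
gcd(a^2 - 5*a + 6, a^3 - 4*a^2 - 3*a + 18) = a - 3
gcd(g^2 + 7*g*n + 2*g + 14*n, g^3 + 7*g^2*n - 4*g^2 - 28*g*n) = g + 7*n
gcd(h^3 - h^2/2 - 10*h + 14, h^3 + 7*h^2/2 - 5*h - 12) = h - 2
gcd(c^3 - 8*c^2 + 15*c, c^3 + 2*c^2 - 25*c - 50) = c - 5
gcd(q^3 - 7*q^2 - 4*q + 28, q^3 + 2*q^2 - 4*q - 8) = q^2 - 4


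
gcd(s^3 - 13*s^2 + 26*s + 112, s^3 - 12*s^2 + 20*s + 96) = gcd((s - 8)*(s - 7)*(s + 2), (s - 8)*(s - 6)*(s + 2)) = s^2 - 6*s - 16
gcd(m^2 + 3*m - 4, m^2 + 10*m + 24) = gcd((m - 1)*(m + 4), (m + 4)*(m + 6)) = m + 4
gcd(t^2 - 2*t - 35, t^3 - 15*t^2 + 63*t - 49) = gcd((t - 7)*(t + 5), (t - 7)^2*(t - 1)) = t - 7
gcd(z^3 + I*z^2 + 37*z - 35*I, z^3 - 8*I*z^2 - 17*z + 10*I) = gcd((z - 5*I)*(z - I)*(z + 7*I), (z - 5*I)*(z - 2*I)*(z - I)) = z^2 - 6*I*z - 5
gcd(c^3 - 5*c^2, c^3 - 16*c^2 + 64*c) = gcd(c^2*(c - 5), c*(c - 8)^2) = c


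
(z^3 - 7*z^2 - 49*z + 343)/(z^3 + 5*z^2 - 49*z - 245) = (z - 7)/(z + 5)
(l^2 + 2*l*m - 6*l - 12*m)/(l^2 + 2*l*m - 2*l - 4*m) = (l - 6)/(l - 2)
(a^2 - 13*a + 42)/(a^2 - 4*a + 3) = (a^2 - 13*a + 42)/(a^2 - 4*a + 3)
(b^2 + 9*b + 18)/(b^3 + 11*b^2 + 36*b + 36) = 1/(b + 2)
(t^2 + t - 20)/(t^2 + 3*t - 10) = (t - 4)/(t - 2)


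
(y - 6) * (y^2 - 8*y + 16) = y^3 - 14*y^2 + 64*y - 96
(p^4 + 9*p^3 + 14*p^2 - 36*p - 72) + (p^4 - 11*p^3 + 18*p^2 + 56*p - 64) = 2*p^4 - 2*p^3 + 32*p^2 + 20*p - 136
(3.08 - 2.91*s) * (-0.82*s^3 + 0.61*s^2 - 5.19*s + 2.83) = 2.3862*s^4 - 4.3007*s^3 + 16.9817*s^2 - 24.2205*s + 8.7164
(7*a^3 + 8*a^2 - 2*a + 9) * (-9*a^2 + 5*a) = -63*a^5 - 37*a^4 + 58*a^3 - 91*a^2 + 45*a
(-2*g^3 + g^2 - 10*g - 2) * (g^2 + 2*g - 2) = -2*g^5 - 3*g^4 - 4*g^3 - 24*g^2 + 16*g + 4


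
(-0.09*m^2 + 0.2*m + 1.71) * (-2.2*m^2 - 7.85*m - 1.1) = 0.198*m^4 + 0.2665*m^3 - 5.233*m^2 - 13.6435*m - 1.881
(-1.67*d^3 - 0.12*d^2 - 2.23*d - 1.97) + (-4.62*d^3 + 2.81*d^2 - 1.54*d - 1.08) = -6.29*d^3 + 2.69*d^2 - 3.77*d - 3.05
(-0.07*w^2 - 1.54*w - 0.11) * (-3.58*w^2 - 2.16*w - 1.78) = 0.2506*w^4 + 5.6644*w^3 + 3.8448*w^2 + 2.9788*w + 0.1958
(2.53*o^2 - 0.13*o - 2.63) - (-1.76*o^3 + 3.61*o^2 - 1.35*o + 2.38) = 1.76*o^3 - 1.08*o^2 + 1.22*o - 5.01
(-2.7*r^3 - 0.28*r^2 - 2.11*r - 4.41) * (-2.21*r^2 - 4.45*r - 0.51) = 5.967*r^5 + 12.6338*r^4 + 7.2861*r^3 + 19.2784*r^2 + 20.7006*r + 2.2491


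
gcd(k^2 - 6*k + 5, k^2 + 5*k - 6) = k - 1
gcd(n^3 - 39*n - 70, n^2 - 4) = n + 2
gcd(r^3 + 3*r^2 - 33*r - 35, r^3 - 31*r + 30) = r - 5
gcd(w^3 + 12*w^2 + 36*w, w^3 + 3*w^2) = w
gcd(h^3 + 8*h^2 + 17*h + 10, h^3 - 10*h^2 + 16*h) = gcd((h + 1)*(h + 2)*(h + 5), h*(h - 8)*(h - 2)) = 1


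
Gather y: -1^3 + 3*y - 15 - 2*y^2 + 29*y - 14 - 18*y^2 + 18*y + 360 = -20*y^2 + 50*y + 330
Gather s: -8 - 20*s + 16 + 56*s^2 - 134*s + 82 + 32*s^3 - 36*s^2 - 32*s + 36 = 32*s^3 + 20*s^2 - 186*s + 126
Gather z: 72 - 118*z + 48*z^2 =48*z^2 - 118*z + 72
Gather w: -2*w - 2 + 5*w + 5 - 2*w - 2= w + 1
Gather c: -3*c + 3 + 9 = 12 - 3*c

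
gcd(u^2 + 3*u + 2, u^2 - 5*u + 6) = 1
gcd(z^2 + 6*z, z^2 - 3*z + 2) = 1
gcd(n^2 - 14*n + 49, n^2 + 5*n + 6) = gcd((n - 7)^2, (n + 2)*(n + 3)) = 1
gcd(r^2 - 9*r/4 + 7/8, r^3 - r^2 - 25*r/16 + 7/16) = r - 7/4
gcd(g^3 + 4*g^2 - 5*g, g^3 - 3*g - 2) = 1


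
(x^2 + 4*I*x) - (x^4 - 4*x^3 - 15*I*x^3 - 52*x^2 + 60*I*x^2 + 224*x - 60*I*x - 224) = -x^4 + 4*x^3 + 15*I*x^3 + 53*x^2 - 60*I*x^2 - 224*x + 64*I*x + 224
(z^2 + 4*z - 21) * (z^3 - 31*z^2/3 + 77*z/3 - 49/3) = z^5 - 19*z^4/3 - 110*z^3/3 + 910*z^2/3 - 1813*z/3 + 343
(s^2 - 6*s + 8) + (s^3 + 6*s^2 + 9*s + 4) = s^3 + 7*s^2 + 3*s + 12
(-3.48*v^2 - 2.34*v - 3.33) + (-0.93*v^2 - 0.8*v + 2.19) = -4.41*v^2 - 3.14*v - 1.14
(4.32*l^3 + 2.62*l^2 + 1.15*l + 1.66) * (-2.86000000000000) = -12.3552*l^3 - 7.4932*l^2 - 3.289*l - 4.7476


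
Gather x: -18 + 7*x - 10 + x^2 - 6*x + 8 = x^2 + x - 20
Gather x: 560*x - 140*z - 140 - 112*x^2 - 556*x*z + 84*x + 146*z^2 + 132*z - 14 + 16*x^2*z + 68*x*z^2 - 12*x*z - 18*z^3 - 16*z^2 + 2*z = x^2*(16*z - 112) + x*(68*z^2 - 568*z + 644) - 18*z^3 + 130*z^2 - 6*z - 154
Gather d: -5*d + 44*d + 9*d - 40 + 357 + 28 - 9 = 48*d + 336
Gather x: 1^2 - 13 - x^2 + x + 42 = -x^2 + x + 30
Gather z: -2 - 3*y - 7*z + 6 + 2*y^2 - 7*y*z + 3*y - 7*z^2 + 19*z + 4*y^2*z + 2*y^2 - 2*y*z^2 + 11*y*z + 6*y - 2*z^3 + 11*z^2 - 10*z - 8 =4*y^2 + 6*y - 2*z^3 + z^2*(4 - 2*y) + z*(4*y^2 + 4*y + 2) - 4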